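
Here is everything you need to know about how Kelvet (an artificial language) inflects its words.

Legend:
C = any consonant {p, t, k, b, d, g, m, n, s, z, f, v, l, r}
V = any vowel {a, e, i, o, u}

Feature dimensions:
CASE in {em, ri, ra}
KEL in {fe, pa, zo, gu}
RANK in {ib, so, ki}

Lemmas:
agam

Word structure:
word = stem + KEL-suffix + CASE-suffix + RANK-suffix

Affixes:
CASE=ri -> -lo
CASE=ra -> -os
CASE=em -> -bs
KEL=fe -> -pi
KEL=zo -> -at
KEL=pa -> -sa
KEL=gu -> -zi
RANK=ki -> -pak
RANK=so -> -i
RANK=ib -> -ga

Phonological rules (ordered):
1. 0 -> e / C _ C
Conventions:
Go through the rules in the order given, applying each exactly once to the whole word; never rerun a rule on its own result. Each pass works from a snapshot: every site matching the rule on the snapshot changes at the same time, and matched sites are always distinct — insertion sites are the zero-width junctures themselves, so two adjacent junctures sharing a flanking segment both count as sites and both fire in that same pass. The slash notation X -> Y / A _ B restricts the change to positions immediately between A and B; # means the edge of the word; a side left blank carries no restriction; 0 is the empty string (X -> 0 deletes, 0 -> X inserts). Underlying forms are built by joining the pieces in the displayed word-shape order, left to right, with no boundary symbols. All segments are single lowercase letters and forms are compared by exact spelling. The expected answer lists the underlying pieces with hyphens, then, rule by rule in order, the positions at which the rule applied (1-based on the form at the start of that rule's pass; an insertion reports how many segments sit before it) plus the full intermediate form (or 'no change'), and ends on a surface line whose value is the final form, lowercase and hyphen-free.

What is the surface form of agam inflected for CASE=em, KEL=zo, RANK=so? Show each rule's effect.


underlying: agam-at-bs-i
1. 0 -> e / C _ C: inserts after position(s) 6, 7: agamatebesi
surface: agamatebesi


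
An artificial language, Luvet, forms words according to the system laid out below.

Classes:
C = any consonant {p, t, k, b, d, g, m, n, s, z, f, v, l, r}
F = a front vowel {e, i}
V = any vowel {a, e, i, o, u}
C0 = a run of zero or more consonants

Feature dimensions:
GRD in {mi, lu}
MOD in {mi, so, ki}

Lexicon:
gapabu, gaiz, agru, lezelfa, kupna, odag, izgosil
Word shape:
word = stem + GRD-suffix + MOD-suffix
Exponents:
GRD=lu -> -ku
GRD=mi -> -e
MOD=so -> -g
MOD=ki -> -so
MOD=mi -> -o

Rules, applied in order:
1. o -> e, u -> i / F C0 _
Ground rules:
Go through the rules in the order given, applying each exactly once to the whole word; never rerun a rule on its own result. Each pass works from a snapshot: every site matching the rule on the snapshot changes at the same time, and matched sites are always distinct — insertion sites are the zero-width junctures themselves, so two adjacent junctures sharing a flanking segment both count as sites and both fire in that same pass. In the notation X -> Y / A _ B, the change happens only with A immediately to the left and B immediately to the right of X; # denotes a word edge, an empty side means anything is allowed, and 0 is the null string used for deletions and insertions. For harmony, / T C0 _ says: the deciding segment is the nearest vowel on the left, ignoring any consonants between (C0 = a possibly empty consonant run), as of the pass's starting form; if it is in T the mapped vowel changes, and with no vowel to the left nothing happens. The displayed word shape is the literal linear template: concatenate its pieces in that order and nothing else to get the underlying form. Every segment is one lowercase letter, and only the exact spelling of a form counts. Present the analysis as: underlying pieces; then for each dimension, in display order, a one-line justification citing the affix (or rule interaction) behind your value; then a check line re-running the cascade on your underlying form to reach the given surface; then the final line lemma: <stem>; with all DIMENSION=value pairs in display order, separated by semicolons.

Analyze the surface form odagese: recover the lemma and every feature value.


underlying: odag-e-so
GRD=mi - signalled by the affix -e
MOD=ki - signalled by the affix -so
check: odageso -> odagese
lemma: odag; GRD=mi; MOD=ki


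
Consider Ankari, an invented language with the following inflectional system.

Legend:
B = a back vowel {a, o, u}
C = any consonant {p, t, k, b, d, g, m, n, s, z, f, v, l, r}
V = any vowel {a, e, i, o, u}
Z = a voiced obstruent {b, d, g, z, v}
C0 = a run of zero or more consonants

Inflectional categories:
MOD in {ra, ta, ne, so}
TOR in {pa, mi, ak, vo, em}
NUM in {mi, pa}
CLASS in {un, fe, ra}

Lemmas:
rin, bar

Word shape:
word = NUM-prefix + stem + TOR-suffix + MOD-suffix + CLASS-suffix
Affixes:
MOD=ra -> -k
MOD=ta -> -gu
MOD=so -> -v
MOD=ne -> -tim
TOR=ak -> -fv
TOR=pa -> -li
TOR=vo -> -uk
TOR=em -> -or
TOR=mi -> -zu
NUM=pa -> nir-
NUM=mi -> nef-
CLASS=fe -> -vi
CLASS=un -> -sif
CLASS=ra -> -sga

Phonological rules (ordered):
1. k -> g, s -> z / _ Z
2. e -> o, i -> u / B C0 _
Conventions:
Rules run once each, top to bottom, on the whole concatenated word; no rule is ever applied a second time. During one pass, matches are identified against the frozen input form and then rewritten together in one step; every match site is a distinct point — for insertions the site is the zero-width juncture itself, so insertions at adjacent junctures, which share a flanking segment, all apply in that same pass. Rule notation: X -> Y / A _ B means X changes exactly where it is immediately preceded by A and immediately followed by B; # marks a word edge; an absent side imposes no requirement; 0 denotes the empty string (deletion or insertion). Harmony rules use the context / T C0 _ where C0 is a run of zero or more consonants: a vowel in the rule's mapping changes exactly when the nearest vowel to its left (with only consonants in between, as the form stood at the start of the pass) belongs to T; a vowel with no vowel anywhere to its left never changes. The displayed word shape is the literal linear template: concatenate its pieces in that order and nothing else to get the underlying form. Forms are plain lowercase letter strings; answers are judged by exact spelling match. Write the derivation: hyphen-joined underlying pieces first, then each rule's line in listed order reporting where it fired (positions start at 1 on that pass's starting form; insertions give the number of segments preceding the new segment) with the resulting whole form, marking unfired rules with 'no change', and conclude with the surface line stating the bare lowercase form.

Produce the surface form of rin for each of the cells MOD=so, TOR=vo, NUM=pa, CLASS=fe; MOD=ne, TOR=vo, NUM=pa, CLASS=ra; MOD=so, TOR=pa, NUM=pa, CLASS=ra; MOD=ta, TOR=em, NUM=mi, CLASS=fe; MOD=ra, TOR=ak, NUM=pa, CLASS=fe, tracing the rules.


cell MOD=so, TOR=vo, NUM=pa, CLASS=fe:
underlying: nir-rin-uk-v-vi
1. k -> g, s -> z / _ Z: fires at position(s) 8: nirrinugvvi
2. e -> o, i -> u / B C0 _: fires at position(s) 11: nirrinugvvu
surface: nirrinugvvu

cell MOD=ne, TOR=vo, NUM=pa, CLASS=ra:
underlying: nir-rin-uk-tim-sga
1. k -> g, s -> z / _ Z: fires at position(s) 12: nirrinuktimzga
2. e -> o, i -> u / B C0 _: fires at position(s) 10: nirrinuktumzga
surface: nirrinuktumzga

cell MOD=so, TOR=pa, NUM=pa, CLASS=ra:
underlying: nir-rin-li-v-sga
1. k -> g, s -> z / _ Z: fires at position(s) 10: nirrinlivzga
2. e -> o, i -> u / B C0 _: no change
surface: nirrinlivzga

cell MOD=ta, TOR=em, NUM=mi, CLASS=fe:
underlying: nef-rin-or-gu-vi
1. k -> g, s -> z / _ Z: no change
2. e -> o, i -> u / B C0 _: fires at position(s) 12: nefrinorguvu
surface: nefrinorguvu

cell MOD=ra, TOR=ak, NUM=pa, CLASS=fe:
underlying: nir-rin-fv-k-vi
1. k -> g, s -> z / _ Z: fires at position(s) 9: nirrinfvgvi
2. e -> o, i -> u / B C0 _: no change
surface: nirrinfvgvi


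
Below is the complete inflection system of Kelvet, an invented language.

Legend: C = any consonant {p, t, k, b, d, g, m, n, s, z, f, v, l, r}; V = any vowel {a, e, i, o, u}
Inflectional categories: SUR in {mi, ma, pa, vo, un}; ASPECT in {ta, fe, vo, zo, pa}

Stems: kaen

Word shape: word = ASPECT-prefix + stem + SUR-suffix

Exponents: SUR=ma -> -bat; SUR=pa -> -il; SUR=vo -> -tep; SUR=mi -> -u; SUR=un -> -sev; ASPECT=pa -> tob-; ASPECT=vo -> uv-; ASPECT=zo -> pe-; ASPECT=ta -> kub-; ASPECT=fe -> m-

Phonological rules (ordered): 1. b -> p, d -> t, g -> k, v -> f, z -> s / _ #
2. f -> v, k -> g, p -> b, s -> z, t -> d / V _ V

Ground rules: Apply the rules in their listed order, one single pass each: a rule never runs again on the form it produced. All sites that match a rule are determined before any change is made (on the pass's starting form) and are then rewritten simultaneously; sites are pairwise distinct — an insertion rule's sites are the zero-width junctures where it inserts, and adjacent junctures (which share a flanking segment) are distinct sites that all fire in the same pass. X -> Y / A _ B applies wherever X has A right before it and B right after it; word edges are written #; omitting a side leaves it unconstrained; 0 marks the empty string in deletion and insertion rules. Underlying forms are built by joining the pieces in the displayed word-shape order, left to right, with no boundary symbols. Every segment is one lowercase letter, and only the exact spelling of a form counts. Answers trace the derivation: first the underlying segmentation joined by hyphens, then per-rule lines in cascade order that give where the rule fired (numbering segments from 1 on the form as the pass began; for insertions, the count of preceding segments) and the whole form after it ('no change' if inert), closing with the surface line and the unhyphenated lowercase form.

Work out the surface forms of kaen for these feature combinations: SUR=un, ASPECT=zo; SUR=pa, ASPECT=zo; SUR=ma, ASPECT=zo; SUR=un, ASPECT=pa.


cell SUR=un, ASPECT=zo:
underlying: pe-kaen-sev
1. b -> p, d -> t, g -> k, v -> f, z -> s / _ #: fires at position(s) 9: pekaensef
2. f -> v, k -> g, p -> b, s -> z, t -> d / V _ V: fires at position(s) 3: pegaensef
surface: pegaensef

cell SUR=pa, ASPECT=zo:
underlying: pe-kaen-il
1. b -> p, d -> t, g -> k, v -> f, z -> s / _ #: no change
2. f -> v, k -> g, p -> b, s -> z, t -> d / V _ V: fires at position(s) 3: pegaenil
surface: pegaenil

cell SUR=ma, ASPECT=zo:
underlying: pe-kaen-bat
1. b -> p, d -> t, g -> k, v -> f, z -> s / _ #: no change
2. f -> v, k -> g, p -> b, s -> z, t -> d / V _ V: fires at position(s) 3: pegaenbat
surface: pegaenbat

cell SUR=un, ASPECT=pa:
underlying: tob-kaen-sev
1. b -> p, d -> t, g -> k, v -> f, z -> s / _ #: fires at position(s) 10: tobkaensef
2. f -> v, k -> g, p -> b, s -> z, t -> d / V _ V: no change
surface: tobkaensef


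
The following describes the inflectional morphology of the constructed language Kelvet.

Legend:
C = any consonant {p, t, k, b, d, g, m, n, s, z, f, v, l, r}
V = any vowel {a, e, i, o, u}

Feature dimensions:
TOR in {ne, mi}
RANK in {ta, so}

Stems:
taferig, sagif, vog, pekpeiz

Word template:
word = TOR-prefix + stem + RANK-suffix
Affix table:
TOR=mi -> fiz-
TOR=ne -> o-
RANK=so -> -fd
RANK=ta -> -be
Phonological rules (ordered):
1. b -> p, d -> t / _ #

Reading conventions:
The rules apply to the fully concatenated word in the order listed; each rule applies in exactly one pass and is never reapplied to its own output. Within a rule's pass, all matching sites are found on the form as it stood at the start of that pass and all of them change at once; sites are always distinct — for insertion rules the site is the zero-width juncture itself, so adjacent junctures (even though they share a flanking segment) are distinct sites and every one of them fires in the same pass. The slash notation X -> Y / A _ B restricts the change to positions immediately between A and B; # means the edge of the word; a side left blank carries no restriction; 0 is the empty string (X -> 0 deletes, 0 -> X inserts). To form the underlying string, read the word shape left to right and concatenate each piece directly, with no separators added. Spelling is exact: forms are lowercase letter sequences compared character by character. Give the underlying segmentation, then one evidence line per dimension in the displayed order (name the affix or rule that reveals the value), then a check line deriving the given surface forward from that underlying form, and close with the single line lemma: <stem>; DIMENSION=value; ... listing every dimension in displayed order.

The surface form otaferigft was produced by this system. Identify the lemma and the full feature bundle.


underlying: o-taferig-fd
TOR=ne - signalled by the affix o-
RANK=so - signalled by the affix -fd
check: otaferigfd -> otaferigft
lemma: taferig; TOR=ne; RANK=so


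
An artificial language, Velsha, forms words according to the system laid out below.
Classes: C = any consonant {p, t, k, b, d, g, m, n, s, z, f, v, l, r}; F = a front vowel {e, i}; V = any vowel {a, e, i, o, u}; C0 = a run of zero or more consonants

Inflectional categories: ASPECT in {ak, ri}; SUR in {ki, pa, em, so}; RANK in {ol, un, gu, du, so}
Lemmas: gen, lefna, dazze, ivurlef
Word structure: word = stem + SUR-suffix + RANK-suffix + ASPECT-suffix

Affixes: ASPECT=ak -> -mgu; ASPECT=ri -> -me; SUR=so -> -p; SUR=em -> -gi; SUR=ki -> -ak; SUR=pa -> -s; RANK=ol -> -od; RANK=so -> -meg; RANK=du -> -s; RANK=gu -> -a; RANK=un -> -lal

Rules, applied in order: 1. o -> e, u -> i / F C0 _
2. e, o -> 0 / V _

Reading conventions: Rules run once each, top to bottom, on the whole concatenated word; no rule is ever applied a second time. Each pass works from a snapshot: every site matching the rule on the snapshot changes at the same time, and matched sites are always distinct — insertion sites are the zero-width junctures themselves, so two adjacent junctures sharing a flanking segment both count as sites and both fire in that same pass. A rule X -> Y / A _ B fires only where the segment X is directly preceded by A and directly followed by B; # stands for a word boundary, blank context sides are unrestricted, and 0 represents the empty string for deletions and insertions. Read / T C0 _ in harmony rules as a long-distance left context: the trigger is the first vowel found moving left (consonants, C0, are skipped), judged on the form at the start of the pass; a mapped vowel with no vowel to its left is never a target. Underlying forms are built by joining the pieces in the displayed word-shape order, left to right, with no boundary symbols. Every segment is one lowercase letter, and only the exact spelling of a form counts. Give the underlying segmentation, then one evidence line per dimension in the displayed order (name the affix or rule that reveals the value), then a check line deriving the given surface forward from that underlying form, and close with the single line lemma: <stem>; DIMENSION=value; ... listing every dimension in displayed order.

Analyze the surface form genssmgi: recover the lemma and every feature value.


underlying: gen-s-s-mgu
ASPECT=ak - signalled by the affix -mgu
SUR=pa - signalled by the affix -s
RANK=du - signalled by the affix -s
check: genssmgu -> genssmgi -> genssmgi
lemma: gen; ASPECT=ak; SUR=pa; RANK=du


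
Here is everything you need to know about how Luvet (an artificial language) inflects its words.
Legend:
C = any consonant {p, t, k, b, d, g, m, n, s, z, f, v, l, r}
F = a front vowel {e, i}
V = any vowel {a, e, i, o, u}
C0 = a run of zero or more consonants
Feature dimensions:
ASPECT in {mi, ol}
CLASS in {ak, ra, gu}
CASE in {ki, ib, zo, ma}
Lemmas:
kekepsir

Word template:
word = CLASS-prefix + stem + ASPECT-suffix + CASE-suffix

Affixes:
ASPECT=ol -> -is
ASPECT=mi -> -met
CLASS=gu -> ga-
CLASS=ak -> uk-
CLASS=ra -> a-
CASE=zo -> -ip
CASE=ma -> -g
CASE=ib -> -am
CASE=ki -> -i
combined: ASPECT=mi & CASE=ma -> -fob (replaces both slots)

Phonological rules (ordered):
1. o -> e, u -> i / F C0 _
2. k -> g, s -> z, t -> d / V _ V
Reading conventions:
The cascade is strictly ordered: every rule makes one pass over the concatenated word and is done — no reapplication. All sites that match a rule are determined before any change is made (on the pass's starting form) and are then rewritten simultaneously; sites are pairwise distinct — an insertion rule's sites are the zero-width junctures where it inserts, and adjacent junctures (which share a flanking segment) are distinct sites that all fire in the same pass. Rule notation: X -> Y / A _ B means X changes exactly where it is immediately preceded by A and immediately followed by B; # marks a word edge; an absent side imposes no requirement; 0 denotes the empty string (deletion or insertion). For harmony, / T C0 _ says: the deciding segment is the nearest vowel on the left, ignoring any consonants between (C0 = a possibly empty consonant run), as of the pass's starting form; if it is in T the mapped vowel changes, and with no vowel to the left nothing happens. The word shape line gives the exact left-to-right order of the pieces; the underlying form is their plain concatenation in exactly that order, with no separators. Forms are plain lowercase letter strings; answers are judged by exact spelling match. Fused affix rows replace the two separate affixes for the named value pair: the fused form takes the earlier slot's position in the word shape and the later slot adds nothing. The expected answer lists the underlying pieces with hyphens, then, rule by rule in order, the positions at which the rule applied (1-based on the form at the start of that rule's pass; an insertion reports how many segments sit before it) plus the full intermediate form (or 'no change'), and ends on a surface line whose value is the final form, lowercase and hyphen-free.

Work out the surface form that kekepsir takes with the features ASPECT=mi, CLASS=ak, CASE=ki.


underlying: uk-kekepsir-met-i
1. o -> e, u -> i / F C0 _: no change
2. k -> g, s -> z, t -> d / V _ V: fires at position(s) 5, 13: ukkegepsirmedi
surface: ukkegepsirmedi


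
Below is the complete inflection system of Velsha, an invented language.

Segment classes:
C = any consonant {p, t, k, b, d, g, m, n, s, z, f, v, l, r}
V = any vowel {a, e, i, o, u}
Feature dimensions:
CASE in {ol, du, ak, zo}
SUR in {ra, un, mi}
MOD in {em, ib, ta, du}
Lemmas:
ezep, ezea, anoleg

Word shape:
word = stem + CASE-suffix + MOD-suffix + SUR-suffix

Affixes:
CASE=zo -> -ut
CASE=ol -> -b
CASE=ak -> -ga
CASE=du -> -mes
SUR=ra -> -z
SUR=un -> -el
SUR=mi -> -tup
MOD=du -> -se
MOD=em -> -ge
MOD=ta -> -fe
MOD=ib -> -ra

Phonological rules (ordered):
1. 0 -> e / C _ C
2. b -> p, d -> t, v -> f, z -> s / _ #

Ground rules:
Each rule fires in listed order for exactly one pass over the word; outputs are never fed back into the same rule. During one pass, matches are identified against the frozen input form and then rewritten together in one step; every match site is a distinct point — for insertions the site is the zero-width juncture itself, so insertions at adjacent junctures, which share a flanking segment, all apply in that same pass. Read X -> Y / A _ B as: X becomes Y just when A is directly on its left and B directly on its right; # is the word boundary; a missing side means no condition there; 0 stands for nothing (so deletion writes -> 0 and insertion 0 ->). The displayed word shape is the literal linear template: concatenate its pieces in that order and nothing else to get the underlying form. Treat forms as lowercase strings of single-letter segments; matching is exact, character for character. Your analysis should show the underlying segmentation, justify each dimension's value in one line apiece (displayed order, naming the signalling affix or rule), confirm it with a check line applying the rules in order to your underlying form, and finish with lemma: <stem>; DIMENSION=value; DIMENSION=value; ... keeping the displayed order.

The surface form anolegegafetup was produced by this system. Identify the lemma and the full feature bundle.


underlying: anoleg-ga-fe-tup
CASE=ak - signalled by the affix -ga
SUR=mi - signalled by the affix -tup
MOD=ta - signalled by the affix -fe
check: anoleggafetup -> anolegegafetup -> anolegegafetup
lemma: anoleg; CASE=ak; SUR=mi; MOD=ta


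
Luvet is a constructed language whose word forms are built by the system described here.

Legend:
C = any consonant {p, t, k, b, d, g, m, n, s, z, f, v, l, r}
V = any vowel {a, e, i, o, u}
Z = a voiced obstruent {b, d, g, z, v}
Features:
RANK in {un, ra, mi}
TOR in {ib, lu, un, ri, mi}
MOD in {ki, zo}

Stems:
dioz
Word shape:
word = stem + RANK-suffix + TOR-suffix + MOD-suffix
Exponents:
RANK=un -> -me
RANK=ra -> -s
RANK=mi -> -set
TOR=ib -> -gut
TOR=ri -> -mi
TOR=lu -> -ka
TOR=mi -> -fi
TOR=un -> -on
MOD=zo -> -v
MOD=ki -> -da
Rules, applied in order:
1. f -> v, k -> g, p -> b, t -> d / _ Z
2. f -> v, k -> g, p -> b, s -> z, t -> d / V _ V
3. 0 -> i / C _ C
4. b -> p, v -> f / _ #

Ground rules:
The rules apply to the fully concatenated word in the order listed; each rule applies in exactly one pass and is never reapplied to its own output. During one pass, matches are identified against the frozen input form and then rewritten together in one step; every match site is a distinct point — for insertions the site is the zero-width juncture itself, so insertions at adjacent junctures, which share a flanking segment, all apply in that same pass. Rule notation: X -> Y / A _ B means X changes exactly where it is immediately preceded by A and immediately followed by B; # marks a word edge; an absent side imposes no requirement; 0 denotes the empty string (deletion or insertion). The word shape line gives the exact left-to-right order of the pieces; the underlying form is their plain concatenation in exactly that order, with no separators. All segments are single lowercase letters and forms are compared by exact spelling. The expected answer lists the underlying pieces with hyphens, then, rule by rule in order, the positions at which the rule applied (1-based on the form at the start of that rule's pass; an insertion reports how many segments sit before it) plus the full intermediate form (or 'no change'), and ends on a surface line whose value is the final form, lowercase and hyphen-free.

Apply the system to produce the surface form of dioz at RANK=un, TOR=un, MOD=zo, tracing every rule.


underlying: dioz-me-on-v
1. f -> v, k -> g, p -> b, t -> d / _ Z: no change
2. f -> v, k -> g, p -> b, s -> z, t -> d / V _ V: no change
3. 0 -> i / C _ C: inserts after position(s) 4, 8: diozimeoniv
4. b -> p, v -> f / _ #: fires at position(s) 11: diozimeonif
surface: diozimeonif


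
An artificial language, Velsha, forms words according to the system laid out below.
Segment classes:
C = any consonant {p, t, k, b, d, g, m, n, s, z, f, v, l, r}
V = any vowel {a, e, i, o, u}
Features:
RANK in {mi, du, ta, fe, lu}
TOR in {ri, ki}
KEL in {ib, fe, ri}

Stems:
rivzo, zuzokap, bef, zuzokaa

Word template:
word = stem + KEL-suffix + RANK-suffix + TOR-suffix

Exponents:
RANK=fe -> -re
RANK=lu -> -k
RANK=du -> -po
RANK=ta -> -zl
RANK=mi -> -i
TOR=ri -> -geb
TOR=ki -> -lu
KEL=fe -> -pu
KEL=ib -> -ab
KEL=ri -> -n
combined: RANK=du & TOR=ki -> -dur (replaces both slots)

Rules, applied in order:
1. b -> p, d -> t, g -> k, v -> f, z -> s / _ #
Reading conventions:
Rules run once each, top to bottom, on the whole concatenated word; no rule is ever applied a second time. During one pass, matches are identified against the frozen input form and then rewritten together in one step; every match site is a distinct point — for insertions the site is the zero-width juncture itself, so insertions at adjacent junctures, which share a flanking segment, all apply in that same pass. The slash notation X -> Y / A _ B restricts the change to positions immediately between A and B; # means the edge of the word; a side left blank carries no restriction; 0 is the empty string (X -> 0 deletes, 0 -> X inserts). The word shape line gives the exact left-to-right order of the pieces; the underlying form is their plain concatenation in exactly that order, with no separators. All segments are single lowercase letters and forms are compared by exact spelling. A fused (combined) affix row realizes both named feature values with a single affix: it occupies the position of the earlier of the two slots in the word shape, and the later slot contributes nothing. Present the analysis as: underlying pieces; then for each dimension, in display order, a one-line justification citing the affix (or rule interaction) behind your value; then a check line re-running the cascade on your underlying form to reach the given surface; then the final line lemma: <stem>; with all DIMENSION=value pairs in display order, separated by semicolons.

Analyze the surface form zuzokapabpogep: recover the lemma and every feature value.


underlying: zuzokap-ab-po-geb
RANK=du - signalled by the affix -po
TOR=ri - signalled by the affix -geb
KEL=ib - signalled by the affix -ab
check: zuzokapabpogeb -> zuzokapabpogep
lemma: zuzokap; RANK=du; TOR=ri; KEL=ib


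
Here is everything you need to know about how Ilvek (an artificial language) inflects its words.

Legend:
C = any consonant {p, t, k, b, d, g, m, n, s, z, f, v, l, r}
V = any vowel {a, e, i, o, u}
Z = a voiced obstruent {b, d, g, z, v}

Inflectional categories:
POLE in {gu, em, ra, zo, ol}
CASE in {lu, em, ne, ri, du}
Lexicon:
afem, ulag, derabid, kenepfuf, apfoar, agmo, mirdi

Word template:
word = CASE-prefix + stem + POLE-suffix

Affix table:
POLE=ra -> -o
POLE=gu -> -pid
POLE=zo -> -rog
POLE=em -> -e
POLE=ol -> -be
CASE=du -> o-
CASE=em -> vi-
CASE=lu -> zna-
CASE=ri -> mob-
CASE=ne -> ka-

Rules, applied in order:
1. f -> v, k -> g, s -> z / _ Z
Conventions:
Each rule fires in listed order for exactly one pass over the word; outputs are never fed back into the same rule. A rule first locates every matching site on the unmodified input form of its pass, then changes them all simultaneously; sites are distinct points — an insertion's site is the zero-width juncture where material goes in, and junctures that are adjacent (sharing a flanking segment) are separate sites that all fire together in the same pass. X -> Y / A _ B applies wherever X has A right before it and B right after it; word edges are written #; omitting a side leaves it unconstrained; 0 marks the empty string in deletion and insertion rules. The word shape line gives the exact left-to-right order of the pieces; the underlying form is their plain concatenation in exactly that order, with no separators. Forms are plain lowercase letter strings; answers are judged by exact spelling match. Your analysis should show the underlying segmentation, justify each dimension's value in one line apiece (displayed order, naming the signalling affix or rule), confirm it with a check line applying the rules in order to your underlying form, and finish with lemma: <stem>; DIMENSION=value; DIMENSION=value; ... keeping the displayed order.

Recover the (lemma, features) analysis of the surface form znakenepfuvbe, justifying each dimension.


underlying: zna-kenepfuf-be
POLE=ol - signalled by the affix -be
CASE=lu - signalled by the affix zna-
check: znakenepfufbe -> znakenepfuvbe
lemma: kenepfuf; POLE=ol; CASE=lu


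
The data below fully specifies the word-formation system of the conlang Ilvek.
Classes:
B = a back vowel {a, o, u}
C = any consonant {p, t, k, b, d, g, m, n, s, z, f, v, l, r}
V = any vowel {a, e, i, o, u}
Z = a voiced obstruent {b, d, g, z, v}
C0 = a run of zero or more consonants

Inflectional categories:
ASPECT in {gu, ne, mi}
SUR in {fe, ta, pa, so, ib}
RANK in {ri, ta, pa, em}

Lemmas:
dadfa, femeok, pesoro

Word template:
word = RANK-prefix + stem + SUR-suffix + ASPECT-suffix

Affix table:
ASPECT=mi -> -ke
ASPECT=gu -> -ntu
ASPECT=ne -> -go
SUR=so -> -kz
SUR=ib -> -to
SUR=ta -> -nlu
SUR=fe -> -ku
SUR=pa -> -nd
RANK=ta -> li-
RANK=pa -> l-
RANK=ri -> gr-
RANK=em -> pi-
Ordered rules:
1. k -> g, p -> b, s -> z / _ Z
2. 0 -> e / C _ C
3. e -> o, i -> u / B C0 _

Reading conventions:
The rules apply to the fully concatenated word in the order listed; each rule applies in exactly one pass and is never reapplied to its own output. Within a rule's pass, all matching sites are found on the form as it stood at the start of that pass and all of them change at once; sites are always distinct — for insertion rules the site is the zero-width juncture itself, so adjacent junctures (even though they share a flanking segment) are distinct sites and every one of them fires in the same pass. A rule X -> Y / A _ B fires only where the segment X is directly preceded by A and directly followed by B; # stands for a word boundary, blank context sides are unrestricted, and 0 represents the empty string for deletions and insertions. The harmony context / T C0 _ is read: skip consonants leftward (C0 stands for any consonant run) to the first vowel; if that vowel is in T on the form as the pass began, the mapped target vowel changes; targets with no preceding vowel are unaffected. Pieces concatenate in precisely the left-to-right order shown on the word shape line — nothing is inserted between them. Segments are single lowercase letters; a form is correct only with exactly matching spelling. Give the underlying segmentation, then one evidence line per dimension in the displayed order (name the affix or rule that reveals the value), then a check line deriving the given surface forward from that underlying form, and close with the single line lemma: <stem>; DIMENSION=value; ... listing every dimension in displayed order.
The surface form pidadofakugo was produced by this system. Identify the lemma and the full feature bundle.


underlying: pi-dadfa-ku-go
ASPECT=ne - signalled by the affix -go
SUR=fe - signalled by the affix -ku
RANK=em - signalled by the affix pi-
check: pidadfakugo -> pidadfakugo -> pidadefakugo -> pidadofakugo
lemma: dadfa; ASPECT=ne; SUR=fe; RANK=em


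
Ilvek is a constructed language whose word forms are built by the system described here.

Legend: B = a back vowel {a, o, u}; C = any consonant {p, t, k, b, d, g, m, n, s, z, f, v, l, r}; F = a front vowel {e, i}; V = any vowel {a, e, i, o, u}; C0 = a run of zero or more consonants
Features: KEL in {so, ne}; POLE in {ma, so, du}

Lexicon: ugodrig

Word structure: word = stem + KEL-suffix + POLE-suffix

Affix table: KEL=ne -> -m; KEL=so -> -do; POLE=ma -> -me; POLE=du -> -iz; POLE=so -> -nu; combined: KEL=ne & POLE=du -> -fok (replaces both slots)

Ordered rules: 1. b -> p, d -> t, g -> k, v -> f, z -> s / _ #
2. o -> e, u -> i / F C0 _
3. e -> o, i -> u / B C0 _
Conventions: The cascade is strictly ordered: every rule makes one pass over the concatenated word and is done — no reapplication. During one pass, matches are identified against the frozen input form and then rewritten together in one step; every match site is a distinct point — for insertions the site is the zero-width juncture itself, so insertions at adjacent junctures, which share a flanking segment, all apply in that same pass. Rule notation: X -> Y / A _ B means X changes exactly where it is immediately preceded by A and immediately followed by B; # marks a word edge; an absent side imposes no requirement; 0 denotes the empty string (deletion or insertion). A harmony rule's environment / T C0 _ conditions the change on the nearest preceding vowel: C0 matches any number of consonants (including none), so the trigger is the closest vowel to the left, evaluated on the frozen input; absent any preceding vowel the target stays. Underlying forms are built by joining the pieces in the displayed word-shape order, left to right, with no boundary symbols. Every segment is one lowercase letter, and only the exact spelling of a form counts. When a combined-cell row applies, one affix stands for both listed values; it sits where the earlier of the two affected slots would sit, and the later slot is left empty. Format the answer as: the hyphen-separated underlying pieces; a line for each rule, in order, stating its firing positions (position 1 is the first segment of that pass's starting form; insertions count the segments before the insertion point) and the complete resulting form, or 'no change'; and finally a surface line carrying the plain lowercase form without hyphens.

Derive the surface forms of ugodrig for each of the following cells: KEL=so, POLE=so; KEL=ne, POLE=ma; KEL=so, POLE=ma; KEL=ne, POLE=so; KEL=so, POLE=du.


cell KEL=so, POLE=so:
underlying: ugodrig-do-nu
1. b -> p, d -> t, g -> k, v -> f, z -> s / _ #: no change
2. o -> e, u -> i / F C0 _: fires at position(s) 9: ugodrigdenu
3. e -> o, i -> u / B C0 _: fires at position(s) 6: ugodrugdenu
surface: ugodrugdenu

cell KEL=ne, POLE=ma:
underlying: ugodrig-m-me
1. b -> p, d -> t, g -> k, v -> f, z -> s / _ #: no change
2. o -> e, u -> i / F C0 _: no change
3. e -> o, i -> u / B C0 _: fires at position(s) 6: ugodrugmme
surface: ugodrugmme

cell KEL=so, POLE=ma:
underlying: ugodrig-do-me
1. b -> p, d -> t, g -> k, v -> f, z -> s / _ #: no change
2. o -> e, u -> i / F C0 _: fires at position(s) 9: ugodrigdeme
3. e -> o, i -> u / B C0 _: fires at position(s) 6: ugodrugdeme
surface: ugodrugdeme

cell KEL=ne, POLE=so:
underlying: ugodrig-m-nu
1. b -> p, d -> t, g -> k, v -> f, z -> s / _ #: no change
2. o -> e, u -> i / F C0 _: fires at position(s) 10: ugodrigmni
3. e -> o, i -> u / B C0 _: fires at position(s) 6: ugodrugmni
surface: ugodrugmni

cell KEL=so, POLE=du:
underlying: ugodrig-do-iz
1. b -> p, d -> t, g -> k, v -> f, z -> s / _ #: fires at position(s) 11: ugodrigdois
2. o -> e, u -> i / F C0 _: fires at position(s) 9: ugodrigdeis
3. e -> o, i -> u / B C0 _: fires at position(s) 6: ugodrugdeis
surface: ugodrugdeis


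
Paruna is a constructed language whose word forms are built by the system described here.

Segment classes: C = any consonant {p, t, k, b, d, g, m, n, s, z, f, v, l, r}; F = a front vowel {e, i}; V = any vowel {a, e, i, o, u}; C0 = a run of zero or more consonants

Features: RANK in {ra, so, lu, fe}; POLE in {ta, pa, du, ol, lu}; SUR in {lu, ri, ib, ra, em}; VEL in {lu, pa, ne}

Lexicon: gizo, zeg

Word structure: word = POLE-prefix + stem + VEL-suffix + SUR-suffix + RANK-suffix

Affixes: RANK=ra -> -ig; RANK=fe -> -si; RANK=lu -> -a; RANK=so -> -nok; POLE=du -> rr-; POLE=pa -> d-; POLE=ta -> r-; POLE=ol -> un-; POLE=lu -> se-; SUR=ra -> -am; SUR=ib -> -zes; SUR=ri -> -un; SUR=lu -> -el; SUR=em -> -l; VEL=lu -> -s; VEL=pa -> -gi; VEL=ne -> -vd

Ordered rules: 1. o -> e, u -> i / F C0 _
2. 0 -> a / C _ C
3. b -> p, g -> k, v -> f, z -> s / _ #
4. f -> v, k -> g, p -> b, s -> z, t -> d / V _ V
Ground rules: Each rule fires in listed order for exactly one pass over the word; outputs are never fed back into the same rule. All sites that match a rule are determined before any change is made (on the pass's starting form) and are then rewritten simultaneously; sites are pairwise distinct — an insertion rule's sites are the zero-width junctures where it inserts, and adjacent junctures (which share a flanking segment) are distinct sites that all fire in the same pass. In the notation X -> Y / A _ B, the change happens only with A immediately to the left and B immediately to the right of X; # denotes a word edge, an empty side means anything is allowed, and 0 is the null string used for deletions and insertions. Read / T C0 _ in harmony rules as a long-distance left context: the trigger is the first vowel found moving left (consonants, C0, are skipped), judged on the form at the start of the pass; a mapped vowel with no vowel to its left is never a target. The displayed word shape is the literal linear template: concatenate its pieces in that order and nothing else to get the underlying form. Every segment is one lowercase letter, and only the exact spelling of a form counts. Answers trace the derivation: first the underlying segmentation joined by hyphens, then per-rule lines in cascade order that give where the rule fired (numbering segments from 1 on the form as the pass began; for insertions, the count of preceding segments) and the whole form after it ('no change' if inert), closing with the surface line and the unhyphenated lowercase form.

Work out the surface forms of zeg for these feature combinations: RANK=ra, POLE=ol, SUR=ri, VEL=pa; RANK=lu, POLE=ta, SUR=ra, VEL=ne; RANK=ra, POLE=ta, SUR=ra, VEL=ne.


cell RANK=ra, POLE=ol, SUR=ri, VEL=pa:
underlying: un-zeg-gi-un-ig
1. o -> e, u -> i / F C0 _: fires at position(s) 8: unzeggiinig
2. 0 -> a / C _ C: inserts after position(s) 2, 5: unazegagiinig
3. b -> p, g -> k, v -> f, z -> s / _ #: fires at position(s) 13: unazegagiinik
4. f -> v, k -> g, p -> b, s -> z, t -> d / V _ V: no change
surface: unazegagiinik

cell RANK=lu, POLE=ta, SUR=ra, VEL=ne:
underlying: r-zeg-vd-am-a
1. o -> e, u -> i / F C0 _: no change
2. 0 -> a / C _ C: inserts after position(s) 1, 4, 5: razegavadama
3. b -> p, g -> k, v -> f, z -> s / _ #: no change
4. f -> v, k -> g, p -> b, s -> z, t -> d / V _ V: no change
surface: razegavadama

cell RANK=ra, POLE=ta, SUR=ra, VEL=ne:
underlying: r-zeg-vd-am-ig
1. o -> e, u -> i / F C0 _: no change
2. 0 -> a / C _ C: inserts after position(s) 1, 4, 5: razegavadamig
3. b -> p, g -> k, v -> f, z -> s / _ #: fires at position(s) 13: razegavadamik
4. f -> v, k -> g, p -> b, s -> z, t -> d / V _ V: no change
surface: razegavadamik


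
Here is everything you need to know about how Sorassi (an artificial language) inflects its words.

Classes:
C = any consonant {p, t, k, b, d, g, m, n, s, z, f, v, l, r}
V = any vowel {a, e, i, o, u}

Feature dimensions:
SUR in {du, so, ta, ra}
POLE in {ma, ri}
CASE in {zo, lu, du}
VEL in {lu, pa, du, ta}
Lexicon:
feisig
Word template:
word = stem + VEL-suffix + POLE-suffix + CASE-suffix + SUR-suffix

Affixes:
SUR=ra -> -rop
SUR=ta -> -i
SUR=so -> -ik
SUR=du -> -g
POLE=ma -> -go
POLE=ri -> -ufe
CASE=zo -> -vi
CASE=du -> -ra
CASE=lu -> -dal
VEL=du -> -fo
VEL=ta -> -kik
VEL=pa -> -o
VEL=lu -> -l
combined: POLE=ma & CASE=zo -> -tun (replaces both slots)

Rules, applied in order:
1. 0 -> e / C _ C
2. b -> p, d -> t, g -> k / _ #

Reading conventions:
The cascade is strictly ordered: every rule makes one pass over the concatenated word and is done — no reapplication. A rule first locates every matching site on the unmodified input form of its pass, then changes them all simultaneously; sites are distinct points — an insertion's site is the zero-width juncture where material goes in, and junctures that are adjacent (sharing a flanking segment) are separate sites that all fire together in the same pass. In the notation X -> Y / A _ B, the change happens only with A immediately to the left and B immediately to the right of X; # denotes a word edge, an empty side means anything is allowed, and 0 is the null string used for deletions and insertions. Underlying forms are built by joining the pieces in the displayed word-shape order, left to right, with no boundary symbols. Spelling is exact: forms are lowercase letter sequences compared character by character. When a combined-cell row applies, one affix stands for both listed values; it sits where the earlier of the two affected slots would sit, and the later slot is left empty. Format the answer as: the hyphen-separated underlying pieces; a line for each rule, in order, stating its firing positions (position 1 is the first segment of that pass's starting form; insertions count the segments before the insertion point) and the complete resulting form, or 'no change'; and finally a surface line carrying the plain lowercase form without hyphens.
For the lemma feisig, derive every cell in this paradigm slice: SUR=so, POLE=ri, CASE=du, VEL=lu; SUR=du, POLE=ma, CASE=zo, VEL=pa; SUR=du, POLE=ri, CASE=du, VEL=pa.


cell SUR=so, POLE=ri, CASE=du, VEL=lu:
underlying: feisig-l-ufe-ra-ik
1. 0 -> e / C _ C: inserts after position(s) 6: feisigeluferaik
2. b -> p, d -> t, g -> k / _ #: no change
surface: feisigeluferaik

cell SUR=du, POLE=ma, CASE=zo, VEL=pa:
underlying: feisig-o-tun-g
1. 0 -> e / C _ C: inserts after position(s) 10: feisigotuneg
2. b -> p, d -> t, g -> k / _ #: fires at position(s) 12: feisigotunek
surface: feisigotunek

cell SUR=du, POLE=ri, CASE=du, VEL=pa:
underlying: feisig-o-ufe-ra-g
1. 0 -> e / C _ C: no change
2. b -> p, d -> t, g -> k / _ #: fires at position(s) 13: feisigouferak
surface: feisigouferak
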